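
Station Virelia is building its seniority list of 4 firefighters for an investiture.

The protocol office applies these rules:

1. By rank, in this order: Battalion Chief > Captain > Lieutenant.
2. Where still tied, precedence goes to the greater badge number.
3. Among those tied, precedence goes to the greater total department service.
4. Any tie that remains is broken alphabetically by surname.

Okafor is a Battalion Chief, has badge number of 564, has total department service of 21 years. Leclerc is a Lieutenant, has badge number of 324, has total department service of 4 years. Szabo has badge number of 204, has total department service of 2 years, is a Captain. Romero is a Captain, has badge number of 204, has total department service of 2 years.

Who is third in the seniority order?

By rank: Okafor (Battalion Chief); then Romero and Szabo (Captain); then Leclerc (Lieutenant).
Romero and Szabo both have badge number 204, so the next rule applies.
Romero and Szabo both have total department service 2 years, so the next rule applies.
Among Romero and Szabo, alphabetically by surname: Romero before Szabo.
Order: Okafor, Romero, Szabo, Leclerc.

Szabo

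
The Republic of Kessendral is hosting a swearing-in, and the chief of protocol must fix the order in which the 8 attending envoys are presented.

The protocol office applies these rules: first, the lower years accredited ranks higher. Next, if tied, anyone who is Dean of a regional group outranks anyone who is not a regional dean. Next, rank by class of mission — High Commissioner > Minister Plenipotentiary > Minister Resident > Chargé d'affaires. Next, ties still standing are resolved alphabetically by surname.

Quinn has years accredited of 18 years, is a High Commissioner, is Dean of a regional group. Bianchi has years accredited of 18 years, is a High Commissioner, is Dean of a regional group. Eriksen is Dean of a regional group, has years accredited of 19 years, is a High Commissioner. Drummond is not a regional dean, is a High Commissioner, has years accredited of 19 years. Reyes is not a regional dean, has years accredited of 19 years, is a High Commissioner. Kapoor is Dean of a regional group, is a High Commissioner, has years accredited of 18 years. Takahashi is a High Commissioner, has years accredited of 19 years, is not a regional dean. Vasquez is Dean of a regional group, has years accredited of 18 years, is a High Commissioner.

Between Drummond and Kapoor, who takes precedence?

By years accredited (lower first): Bianchi, Kapoor, Quinn and Vasquez (each 18 years); then Eriksen, Drummond, Reyes and Takahashi (each 19 years).
Bianchi, Kapoor, Quinn and Vasquez are each Dean of a regional group, so the next rule applies.
Bianchi, Kapoor, Quinn and Vasquez are each High Commissioner, so the next rule applies.
Among Bianchi, Kapoor, Quinn and Vasquez, alphabetically by surname: Bianchi before Kapoor before Quinn before Vasquez.
Among Eriksen, Drummond, Reyes and Takahashi, Dean of a regional group before not a regional dean: Eriksen (Dean of a regional group) before Drummond, Reyes and Takahashi (not a regional dean).
Drummond, Reyes and Takahashi are each High Commissioner, so the next rule applies.
Among Drummond, Reyes and Takahashi, alphabetically by surname: Drummond before Reyes before Takahashi.
So Kapoor takes precedence.

Kapoor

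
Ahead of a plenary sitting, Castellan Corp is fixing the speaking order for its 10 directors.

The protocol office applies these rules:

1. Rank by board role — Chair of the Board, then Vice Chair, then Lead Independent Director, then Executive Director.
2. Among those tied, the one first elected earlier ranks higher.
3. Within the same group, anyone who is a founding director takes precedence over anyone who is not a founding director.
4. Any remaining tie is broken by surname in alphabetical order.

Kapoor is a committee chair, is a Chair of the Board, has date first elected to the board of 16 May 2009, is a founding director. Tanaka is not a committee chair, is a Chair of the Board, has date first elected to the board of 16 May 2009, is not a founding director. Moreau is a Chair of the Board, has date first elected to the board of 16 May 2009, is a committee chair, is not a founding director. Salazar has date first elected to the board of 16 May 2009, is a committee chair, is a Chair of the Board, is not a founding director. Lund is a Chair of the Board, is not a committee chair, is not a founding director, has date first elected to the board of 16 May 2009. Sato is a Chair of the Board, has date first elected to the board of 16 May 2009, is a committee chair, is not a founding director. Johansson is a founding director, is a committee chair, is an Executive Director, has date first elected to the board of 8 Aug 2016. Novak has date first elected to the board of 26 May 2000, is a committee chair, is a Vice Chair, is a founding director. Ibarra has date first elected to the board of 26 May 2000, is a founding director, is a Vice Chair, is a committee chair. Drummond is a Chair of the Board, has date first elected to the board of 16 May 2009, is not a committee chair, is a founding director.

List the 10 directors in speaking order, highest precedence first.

By board role: Drummond, Kapoor, Lund, Moreau, Salazar, Sato and Tanaka (Chair of the Board); then Ibarra and Novak (Vice Chair); then Johansson (Executive Director).
Drummond, Kapoor, Lund, Moreau, Salazar, Sato and Tanaka all have date first elected to the board 16 May 2009, so the next rule applies.
Among Drummond, Kapoor, Lund, Moreau, Salazar, Sato and Tanaka, a founding director before not a founding director: Drummond and Kapoor (a founding director) before Lund, Moreau, Salazar, Sato and Tanaka (not a founding director).
Among Drummond and Kapoor, alphabetically by surname: Drummond before Kapoor.
Among Lund, Moreau, Salazar, Sato and Tanaka, alphabetically by surname: Lund before Moreau before Salazar before Sato before Tanaka.
Ibarra and Novak both have date first elected to the board 26 May 2000, so the next rule applies.
Ibarra and Novak are each a founding director, so the next rule applies.
Among Ibarra and Novak, alphabetically by surname: Ibarra before Novak.
Full order: Drummond, Kapoor, Lund, Moreau, Salazar, Sato, Tanaka, Ibarra, Novak, Johansson.

Drummond, Kapoor, Lund, Moreau, Salazar, Sato, Tanaka, Ibarra, Novak, Johansson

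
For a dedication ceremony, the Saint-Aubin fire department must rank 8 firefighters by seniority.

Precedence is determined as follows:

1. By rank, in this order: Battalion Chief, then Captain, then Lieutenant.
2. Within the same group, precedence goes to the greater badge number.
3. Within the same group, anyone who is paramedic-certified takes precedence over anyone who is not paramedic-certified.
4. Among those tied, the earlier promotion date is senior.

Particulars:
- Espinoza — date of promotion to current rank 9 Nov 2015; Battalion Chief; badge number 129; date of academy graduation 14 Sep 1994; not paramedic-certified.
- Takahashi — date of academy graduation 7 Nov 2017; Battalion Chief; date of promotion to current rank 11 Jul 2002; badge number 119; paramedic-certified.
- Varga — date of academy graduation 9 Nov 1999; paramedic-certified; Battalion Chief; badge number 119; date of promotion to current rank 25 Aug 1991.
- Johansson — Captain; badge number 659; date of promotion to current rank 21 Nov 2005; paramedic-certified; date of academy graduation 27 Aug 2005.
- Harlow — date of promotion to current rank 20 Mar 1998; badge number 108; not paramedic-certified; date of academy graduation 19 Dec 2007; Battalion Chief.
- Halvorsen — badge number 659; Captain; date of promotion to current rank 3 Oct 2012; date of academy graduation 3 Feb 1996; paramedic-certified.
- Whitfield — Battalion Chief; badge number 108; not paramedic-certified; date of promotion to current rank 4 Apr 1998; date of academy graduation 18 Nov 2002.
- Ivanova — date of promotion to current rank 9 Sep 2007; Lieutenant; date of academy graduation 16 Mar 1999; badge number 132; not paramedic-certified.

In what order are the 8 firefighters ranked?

By rank: Espinoza, Varga, Takahashi, Harlow and Whitfield (Battalion Chief); then Johansson and Halvorsen (Captain); then Ivanova (Lieutenant).
Among Espinoza, Varga, Takahashi, Harlow and Whitfield, by badge number (higher first): Espinoza (129) before Varga and Takahashi (119) before Harlow and Whitfield (108).
Varga and Takahashi are each paramedic-certified, so the next rule applies.
Among Varga and Takahashi, by date of promotion to current rank (earlier first): Varga (25 Aug 1991) before Takahashi (11 Jul 2002).
Harlow and Whitfield are each not paramedic-certified, so the next rule applies.
Among Harlow and Whitfield, by date of promotion to current rank (earlier first): Harlow (20 Mar 1998) before Whitfield (4 Apr 1998).
Johansson and Halvorsen both have badge number 659, so the next rule applies.
Johansson and Halvorsen are each paramedic-certified, so the next rule applies.
Among Johansson and Halvorsen, by date of promotion to current rank (earlier first): Johansson (21 Nov 2005) before Halvorsen (3 Oct 2012).
Full order: Espinoza, Varga, Takahashi, Harlow, Whitfield, Johansson, Halvorsen, Ivanova.

Espinoza, Varga, Takahashi, Harlow, Whitfield, Johansson, Halvorsen, Ivanova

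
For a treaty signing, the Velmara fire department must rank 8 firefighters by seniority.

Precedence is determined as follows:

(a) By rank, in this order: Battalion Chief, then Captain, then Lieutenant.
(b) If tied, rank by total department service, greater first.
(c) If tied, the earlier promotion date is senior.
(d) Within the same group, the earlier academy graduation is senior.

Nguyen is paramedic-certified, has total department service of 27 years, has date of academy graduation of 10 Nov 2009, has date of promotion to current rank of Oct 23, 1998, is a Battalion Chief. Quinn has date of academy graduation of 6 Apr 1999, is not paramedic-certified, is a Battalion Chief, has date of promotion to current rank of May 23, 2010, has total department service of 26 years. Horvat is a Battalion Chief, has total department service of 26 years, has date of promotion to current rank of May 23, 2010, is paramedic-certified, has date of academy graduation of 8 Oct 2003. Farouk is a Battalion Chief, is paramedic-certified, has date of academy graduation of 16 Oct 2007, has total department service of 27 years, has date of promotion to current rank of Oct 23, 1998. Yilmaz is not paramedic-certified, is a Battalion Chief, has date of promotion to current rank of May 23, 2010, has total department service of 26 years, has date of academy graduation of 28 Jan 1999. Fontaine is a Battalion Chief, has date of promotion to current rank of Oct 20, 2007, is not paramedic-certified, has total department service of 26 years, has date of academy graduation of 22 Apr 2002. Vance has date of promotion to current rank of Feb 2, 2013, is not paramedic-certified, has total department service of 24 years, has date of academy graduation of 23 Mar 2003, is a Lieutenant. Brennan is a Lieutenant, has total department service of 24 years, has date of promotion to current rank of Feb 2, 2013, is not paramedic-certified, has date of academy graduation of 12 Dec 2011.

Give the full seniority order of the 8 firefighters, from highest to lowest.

By rank: Farouk, Nguyen, Fontaine, Yilmaz, Quinn and Horvat (Battalion Chief); then Vance and Brennan (Lieutenant).
Among Farouk, Nguyen, Fontaine, Yilmaz, Quinn and Horvat, by total department service (higher first): Farouk and Nguyen (27 years) before Fontaine, Yilmaz, Quinn and Horvat (26 years).
Farouk and Nguyen both have date of promotion to current rank Oct 23, 1998, so the next rule applies.
Among Farouk and Nguyen, by date of academy graduation (earlier first): Farouk (16 Oct 2007) before Nguyen (10 Nov 2009).
Among Fontaine, Yilmaz, Quinn and Horvat, by date of promotion to current rank (earlier first): Fontaine (Oct 20, 2007) before Yilmaz, Quinn and Horvat (May 23, 2010).
Among Yilmaz, Quinn and Horvat, by date of academy graduation (earlier first): Yilmaz (28 Jan 1999) before Quinn (6 Apr 1999) before Horvat (8 Oct 2003).
Vance and Brennan both have total department service 24 years, so the next rule applies.
Vance and Brennan both have date of promotion to current rank Feb 2, 2013, so the next rule applies.
Among Vance and Brennan, by date of academy graduation (earlier first): Vance (23 Mar 2003) before Brennan (12 Dec 2011).
Full order: Farouk, Nguyen, Fontaine, Yilmaz, Quinn, Horvat, Vance, Brennan.

Farouk, Nguyen, Fontaine, Yilmaz, Quinn, Horvat, Vance, Brennan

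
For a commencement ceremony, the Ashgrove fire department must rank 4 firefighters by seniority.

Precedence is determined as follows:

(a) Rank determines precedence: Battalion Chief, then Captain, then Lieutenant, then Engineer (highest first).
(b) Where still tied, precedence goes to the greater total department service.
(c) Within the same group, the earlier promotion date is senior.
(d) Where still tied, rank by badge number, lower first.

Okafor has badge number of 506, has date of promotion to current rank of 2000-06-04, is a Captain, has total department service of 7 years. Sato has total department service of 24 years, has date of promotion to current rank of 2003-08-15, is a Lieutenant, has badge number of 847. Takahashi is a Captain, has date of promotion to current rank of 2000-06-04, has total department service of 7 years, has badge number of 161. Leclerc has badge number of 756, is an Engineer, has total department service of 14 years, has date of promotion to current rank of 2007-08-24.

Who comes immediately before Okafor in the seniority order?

By rank: Takahashi and Okafor (Captain); then Sato (Lieutenant); then Leclerc (Engineer).
Takahashi and Okafor both have total department service 7 years, so the next rule applies.
Takahashi and Okafor both have date of promotion to current rank 2000-06-04, so the next rule applies.
Among Takahashi and Okafor, by badge number (lower first): Takahashi (161) before Okafor (506).
Order: Takahashi, Okafor, Sato, Leclerc.

Takahashi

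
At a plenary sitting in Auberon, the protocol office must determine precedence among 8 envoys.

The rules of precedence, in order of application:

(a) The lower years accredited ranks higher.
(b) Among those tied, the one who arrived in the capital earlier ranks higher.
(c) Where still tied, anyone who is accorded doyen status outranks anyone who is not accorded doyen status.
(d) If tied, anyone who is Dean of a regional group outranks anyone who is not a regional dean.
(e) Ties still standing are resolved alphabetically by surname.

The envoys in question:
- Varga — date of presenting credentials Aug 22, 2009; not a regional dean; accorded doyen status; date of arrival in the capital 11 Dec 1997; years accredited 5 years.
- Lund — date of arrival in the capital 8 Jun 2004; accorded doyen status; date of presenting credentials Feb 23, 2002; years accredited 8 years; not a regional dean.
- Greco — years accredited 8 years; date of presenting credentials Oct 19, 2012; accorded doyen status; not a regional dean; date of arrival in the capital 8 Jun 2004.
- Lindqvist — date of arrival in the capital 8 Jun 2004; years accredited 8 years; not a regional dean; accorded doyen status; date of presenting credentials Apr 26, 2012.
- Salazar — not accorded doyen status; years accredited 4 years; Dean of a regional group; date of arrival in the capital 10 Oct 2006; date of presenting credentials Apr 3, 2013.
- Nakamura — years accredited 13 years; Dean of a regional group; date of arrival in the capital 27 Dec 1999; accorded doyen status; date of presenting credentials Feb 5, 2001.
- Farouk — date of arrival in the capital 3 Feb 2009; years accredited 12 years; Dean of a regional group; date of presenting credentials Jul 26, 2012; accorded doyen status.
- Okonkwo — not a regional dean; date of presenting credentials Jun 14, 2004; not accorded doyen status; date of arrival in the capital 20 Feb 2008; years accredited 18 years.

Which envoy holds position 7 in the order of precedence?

Nakamura

By years accredited (lower first): Salazar (4 years); then Varga (5 years); then Greco, Lindqvist and Lund (each 8 years); then Farouk (12 years); then Nakamura (13 years); then Okonkwo (18 years).
Greco, Lindqvist and Lund all have date of arrival in the capital 8 Jun 2004, so the next rule applies.
Greco, Lindqvist and Lund are each accorded doyen status, so the next rule applies.
Greco, Lindqvist and Lund are each not a regional dean, so the next rule applies.
Among Greco, Lindqvist and Lund, alphabetically by surname: Greco before Lindqvist before Lund.
Order: Salazar, Varga, Greco, Lindqvist, Lund, Farouk, Nakamura, Okonkwo.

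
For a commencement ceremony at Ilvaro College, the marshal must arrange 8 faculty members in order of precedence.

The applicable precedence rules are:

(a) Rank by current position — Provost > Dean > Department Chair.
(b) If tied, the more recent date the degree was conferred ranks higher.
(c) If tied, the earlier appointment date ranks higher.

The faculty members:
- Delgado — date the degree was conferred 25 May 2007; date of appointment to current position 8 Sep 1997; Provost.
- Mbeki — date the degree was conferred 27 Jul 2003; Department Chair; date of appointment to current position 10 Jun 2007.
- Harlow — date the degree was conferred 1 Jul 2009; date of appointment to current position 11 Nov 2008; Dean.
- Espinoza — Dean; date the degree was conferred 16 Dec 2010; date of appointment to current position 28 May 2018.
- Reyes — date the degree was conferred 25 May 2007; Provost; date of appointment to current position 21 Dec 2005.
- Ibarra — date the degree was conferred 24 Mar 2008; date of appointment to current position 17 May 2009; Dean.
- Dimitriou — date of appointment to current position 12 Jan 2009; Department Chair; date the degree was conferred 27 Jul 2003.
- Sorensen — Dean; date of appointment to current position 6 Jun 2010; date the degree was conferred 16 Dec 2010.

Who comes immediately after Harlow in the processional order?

By current position: Delgado and Reyes (Provost); then Sorensen, Espinoza, Harlow and Ibarra (Dean); then Mbeki and Dimitriou (Department Chair).
Delgado and Reyes both have date the degree was conferred 25 May 2007, so the next rule applies.
Among Delgado and Reyes, by date of appointment to current position (earlier first): Delgado (8 Sep 1997) before Reyes (21 Dec 2005).
Among Sorensen, Espinoza, Harlow and Ibarra, by date the degree was conferred (later first): Sorensen and Espinoza (16 Dec 2010) before Harlow (1 Jul 2009) before Ibarra (24 Mar 2008).
Among Sorensen and Espinoza, by date of appointment to current position (earlier first): Sorensen (6 Jun 2010) before Espinoza (28 May 2018).
Mbeki and Dimitriou both have date the degree was conferred 27 Jul 2003, so the next rule applies.
Among Mbeki and Dimitriou, by date of appointment to current position (earlier first): Mbeki (10 Jun 2007) before Dimitriou (12 Jan 2009).
Order: Delgado, Reyes, Sorensen, Espinoza, Harlow, Ibarra, Mbeki, Dimitriou.

Ibarra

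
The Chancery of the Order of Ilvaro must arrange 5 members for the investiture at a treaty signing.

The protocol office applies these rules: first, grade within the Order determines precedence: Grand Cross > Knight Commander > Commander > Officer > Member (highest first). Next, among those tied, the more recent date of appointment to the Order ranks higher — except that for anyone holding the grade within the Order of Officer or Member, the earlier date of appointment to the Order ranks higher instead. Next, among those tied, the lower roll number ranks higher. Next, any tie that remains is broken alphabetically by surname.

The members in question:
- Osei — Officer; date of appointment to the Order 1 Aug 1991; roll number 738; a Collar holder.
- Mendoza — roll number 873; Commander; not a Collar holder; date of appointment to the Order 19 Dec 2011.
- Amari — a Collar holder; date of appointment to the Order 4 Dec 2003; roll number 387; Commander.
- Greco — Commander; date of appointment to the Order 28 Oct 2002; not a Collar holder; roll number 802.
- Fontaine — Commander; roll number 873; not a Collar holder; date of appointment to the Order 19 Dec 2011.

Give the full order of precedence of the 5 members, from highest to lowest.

Fontaine, Mendoza, Amari, Greco, Osei

By grade within the Order: Fontaine, Mendoza, Amari and Greco (Commander); then Osei (Officer).
Among Fontaine, Mendoza, Amari and Greco, by date of appointment to the Order (later first): Fontaine and Mendoza (19 Dec 2011) before Amari (4 Dec 2003) before Greco (28 Oct 2002).
Fontaine and Mendoza both have roll number 873, so the next rule applies.
Among Fontaine and Mendoza, alphabetically by surname: Fontaine before Mendoza.
Full order: Fontaine, Mendoza, Amari, Greco, Osei.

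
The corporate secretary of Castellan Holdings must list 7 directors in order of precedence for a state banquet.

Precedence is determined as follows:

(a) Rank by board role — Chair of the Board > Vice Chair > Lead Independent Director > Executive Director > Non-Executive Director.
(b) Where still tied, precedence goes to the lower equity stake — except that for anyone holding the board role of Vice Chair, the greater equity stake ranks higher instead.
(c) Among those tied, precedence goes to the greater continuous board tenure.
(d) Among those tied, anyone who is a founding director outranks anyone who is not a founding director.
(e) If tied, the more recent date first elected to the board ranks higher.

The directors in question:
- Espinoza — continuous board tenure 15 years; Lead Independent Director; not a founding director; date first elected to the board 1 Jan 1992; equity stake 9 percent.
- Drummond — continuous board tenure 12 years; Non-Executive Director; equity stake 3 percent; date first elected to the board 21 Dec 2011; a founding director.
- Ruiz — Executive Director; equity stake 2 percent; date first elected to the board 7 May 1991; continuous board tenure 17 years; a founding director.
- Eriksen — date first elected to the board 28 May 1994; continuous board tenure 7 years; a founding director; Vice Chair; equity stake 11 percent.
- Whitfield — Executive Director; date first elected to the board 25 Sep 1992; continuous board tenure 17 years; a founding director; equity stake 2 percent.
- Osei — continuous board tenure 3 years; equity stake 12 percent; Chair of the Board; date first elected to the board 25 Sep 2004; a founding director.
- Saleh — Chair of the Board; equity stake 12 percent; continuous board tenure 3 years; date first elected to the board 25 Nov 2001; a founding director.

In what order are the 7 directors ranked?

By board role: Osei and Saleh (Chair of the Board); then Eriksen (Vice Chair); then Espinoza (Lead Independent Director); then Whitfield and Ruiz (Executive Director); then Drummond (Non-Executive Director).
Osei and Saleh both have equity stake 12 percent, so the next rule applies.
Osei and Saleh both have continuous board tenure 3 years, so the next rule applies.
Osei and Saleh are each a founding director, so the next rule applies.
Among Osei and Saleh, by date first elected to the board (later first): Osei (25 Sep 2004) before Saleh (25 Nov 2001).
Whitfield and Ruiz both have equity stake 2 percent, so the next rule applies.
Whitfield and Ruiz both have continuous board tenure 17 years, so the next rule applies.
Whitfield and Ruiz are each a founding director, so the next rule applies.
Among Whitfield and Ruiz, by date first elected to the board (later first): Whitfield (25 Sep 1992) before Ruiz (7 May 1991).
Full order: Osei, Saleh, Eriksen, Espinoza, Whitfield, Ruiz, Drummond.

Osei, Saleh, Eriksen, Espinoza, Whitfield, Ruiz, Drummond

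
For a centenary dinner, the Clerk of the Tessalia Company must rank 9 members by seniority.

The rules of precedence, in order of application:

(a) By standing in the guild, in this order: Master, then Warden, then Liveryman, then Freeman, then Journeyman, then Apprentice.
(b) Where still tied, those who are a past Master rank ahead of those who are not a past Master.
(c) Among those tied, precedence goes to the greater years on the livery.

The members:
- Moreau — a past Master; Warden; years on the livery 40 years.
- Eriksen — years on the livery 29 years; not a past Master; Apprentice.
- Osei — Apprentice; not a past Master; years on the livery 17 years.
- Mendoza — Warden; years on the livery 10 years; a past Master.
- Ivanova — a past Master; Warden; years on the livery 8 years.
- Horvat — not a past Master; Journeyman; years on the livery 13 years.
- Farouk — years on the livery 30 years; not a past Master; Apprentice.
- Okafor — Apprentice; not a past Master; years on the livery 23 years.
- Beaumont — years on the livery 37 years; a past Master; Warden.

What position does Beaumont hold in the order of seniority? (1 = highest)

2

By standing in the guild: Moreau, Beaumont, Mendoza and Ivanova (Warden); then Horvat (Journeyman); then Farouk, Eriksen, Okafor and Osei (Apprentice).
Moreau, Beaumont, Mendoza and Ivanova are each a past Master, so the next rule applies.
Among Moreau, Beaumont, Mendoza and Ivanova, by years on the livery (higher first): Moreau (40 years) before Beaumont (37 years) before Mendoza (10 years) before Ivanova (8 years).
Farouk, Eriksen, Okafor and Osei are each not a past Master, so the next rule applies.
Among Farouk, Eriksen, Okafor and Osei, by years on the livery (higher first): Farouk (30 years) before Eriksen (29 years) before Okafor (23 years) before Osei (17 years).
Order: Moreau, Beaumont, Mendoza, Ivanova, Horvat, Farouk, Eriksen, Okafor, Osei. So position 2.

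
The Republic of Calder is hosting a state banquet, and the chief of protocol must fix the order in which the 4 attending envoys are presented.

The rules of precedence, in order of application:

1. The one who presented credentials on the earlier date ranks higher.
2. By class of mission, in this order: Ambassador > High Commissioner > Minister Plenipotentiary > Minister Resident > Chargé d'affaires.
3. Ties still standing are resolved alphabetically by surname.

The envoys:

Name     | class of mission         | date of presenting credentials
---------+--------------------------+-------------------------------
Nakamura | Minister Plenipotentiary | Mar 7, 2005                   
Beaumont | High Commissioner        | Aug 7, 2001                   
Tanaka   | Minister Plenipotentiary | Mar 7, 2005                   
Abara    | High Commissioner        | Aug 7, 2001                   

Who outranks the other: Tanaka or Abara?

By date of presenting credentials (earlier first): Abara and Beaumont (both Aug 7, 2001); then Nakamura and Tanaka (both Mar 7, 2005).
Abara and Beaumont are each High Commissioner, so the next rule applies.
Among Abara and Beaumont, alphabetically by surname: Abara before Beaumont.
Nakamura and Tanaka are each Minister Plenipotentiary, so the next rule applies.
Among Nakamura and Tanaka, alphabetically by surname: Nakamura before Tanaka.
So Abara takes precedence.

Abara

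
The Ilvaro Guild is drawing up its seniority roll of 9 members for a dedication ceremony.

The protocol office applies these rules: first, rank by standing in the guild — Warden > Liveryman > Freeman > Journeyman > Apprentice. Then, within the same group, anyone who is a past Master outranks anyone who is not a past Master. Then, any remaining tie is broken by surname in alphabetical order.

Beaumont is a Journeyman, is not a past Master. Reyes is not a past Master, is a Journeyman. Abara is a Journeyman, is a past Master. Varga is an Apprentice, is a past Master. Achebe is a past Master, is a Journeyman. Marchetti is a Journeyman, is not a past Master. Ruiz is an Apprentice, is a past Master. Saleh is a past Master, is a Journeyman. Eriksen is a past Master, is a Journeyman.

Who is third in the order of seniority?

Eriksen

By standing in the guild: Abara, Achebe, Eriksen, Saleh, Beaumont, Marchetti and Reyes (Journeyman); then Ruiz and Varga (Apprentice).
Among Abara, Achebe, Eriksen, Saleh, Beaumont, Marchetti and Reyes, a past Master before not a past Master: Abara, Achebe, Eriksen and Saleh (a past Master) before Beaumont, Marchetti and Reyes (not a past Master).
Among Abara, Achebe, Eriksen and Saleh, alphabetically by surname: Abara before Achebe before Eriksen before Saleh.
Among Beaumont, Marchetti and Reyes, alphabetically by surname: Beaumont before Marchetti before Reyes.
Ruiz and Varga are each a past Master, so the next rule applies.
Among Ruiz and Varga, alphabetically by surname: Ruiz before Varga.
Order: Abara, Achebe, Eriksen, Saleh, Beaumont, Marchetti, Reyes, Ruiz, Varga.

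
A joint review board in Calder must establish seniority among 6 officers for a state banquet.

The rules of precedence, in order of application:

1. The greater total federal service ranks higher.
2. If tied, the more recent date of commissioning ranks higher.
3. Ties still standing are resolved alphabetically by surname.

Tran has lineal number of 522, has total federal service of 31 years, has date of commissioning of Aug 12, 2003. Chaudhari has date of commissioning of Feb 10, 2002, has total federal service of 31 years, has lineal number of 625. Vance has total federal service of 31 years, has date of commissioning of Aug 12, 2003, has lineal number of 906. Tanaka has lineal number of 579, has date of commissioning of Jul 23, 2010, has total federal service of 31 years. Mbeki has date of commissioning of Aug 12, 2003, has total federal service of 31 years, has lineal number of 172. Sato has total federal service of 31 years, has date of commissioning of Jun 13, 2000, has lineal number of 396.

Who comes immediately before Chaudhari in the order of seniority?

Vance

By total federal service (higher first): Tanaka, Mbeki, Tran, Vance, Chaudhari and Sato (each 31 years).
Among Tanaka, Mbeki, Tran, Vance, Chaudhari and Sato, by date of commissioning (later first): Tanaka (Jul 23, 2010) before Mbeki, Tran and Vance (Aug 12, 2003) before Chaudhari (Feb 10, 2002) before Sato (Jun 13, 2000).
Among Mbeki, Tran and Vance, alphabetically by surname: Mbeki before Tran before Vance.
Order: Tanaka, Mbeki, Tran, Vance, Chaudhari, Sato.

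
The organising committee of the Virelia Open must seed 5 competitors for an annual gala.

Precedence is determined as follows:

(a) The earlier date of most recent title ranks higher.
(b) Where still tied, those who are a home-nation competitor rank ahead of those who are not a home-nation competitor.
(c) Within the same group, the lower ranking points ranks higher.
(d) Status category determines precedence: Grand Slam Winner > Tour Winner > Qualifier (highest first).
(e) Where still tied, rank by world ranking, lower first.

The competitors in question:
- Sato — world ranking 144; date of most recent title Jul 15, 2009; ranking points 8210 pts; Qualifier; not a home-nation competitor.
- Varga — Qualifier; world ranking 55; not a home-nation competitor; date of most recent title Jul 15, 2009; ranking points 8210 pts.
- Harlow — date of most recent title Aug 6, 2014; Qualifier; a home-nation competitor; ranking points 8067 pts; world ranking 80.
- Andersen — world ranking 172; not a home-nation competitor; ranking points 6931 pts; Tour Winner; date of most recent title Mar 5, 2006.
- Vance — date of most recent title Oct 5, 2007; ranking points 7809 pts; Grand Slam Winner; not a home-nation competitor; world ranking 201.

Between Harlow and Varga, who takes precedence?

By date of most recent title (earlier first): Andersen (Mar 5, 2006); then Vance (Oct 5, 2007); then Varga and Sato (both Jul 15, 2009); then Harlow (Aug 6, 2014).
Varga and Sato are each not a home-nation competitor, so the next rule applies.
Varga and Sato both have ranking points 8210 pts, so the next rule applies.
Varga and Sato are each Qualifier, so the next rule applies.
Among Varga and Sato, by world ranking (lower first): Varga (55) before Sato (144).
So Varga takes precedence.

Varga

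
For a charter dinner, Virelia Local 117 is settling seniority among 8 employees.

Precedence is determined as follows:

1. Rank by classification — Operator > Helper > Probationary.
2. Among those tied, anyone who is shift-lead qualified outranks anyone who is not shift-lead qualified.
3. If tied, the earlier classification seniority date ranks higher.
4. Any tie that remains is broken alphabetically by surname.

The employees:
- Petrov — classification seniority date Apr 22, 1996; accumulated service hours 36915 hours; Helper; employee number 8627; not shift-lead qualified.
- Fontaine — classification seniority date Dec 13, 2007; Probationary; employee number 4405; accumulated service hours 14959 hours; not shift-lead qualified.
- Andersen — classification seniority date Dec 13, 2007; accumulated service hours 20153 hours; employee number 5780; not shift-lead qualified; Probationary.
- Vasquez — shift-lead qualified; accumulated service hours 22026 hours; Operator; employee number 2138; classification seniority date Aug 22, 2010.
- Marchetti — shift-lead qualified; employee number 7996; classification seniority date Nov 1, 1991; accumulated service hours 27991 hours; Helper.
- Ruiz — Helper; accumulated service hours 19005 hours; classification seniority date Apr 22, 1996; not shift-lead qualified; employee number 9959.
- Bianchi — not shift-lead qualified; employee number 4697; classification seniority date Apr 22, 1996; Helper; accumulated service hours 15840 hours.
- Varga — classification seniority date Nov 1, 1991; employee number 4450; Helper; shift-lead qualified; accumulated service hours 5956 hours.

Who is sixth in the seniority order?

Ruiz

By classification: Vasquez (Operator); then Marchetti, Varga, Bianchi, Petrov and Ruiz (Helper); then Andersen and Fontaine (Probationary).
Among Marchetti, Varga, Bianchi, Petrov and Ruiz, shift-lead qualified before not shift-lead qualified: Marchetti and Varga (shift-lead qualified) before Bianchi, Petrov and Ruiz (not shift-lead qualified).
Marchetti and Varga both have classification seniority date Nov 1, 1991, so the next rule applies.
Among Marchetti and Varga, alphabetically by surname: Marchetti before Varga.
Bianchi, Petrov and Ruiz all have classification seniority date Apr 22, 1996, so the next rule applies.
Among Bianchi, Petrov and Ruiz, alphabetically by surname: Bianchi before Petrov before Ruiz.
Andersen and Fontaine are each not shift-lead qualified, so the next rule applies.
Andersen and Fontaine both have classification seniority date Dec 13, 2007, so the next rule applies.
Among Andersen and Fontaine, alphabetically by surname: Andersen before Fontaine.
Order: Vasquez, Marchetti, Varga, Bianchi, Petrov, Ruiz, Andersen, Fontaine.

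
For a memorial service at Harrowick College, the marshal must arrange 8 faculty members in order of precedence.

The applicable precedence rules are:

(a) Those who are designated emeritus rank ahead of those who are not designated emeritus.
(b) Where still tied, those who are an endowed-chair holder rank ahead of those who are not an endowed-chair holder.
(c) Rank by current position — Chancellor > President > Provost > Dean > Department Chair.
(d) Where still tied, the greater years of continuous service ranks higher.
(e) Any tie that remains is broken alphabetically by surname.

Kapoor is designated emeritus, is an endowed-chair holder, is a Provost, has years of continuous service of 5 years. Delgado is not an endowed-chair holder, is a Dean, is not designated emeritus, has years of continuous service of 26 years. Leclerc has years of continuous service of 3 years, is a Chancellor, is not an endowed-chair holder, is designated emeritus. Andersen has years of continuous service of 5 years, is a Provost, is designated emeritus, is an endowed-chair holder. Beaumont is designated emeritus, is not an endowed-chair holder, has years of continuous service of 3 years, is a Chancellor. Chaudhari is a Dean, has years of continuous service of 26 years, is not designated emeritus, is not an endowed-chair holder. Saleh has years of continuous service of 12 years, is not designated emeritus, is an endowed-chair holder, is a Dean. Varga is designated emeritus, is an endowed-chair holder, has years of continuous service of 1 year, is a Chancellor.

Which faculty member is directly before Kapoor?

By the first rule: Varga, Andersen, Kapoor, Beaumont and Leclerc (each designated emeritus); then Saleh, Chaudhari and Delgado (each not designated emeritus).
Among Varga, Andersen, Kapoor, Beaumont and Leclerc, an endowed-chair holder before not an endowed-chair holder: Varga, Andersen and Kapoor (an endowed-chair holder) before Beaumont and Leclerc (not an endowed-chair holder).
Among Varga, Andersen and Kapoor, by current position: Varga (Chancellor) before Andersen and Kapoor (Provost).
Andersen and Kapoor both have years of continuous service 5 years, so the next rule applies.
Among Andersen and Kapoor, alphabetically by surname: Andersen before Kapoor.
Beaumont and Leclerc are each Chancellor, so the next rule applies.
Beaumont and Leclerc both have years of continuous service 3 years, so the next rule applies.
Among Beaumont and Leclerc, alphabetically by surname: Beaumont before Leclerc.
Among Saleh, Chaudhari and Delgado, an endowed-chair holder before not an endowed-chair holder: Saleh (an endowed-chair holder) before Chaudhari and Delgado (not an endowed-chair holder).
Chaudhari and Delgado are each Dean, so the next rule applies.
Chaudhari and Delgado both have years of continuous service 26 years, so the next rule applies.
Among Chaudhari and Delgado, alphabetically by surname: Chaudhari before Delgado.
Order: Varga, Andersen, Kapoor, Beaumont, Leclerc, Saleh, Chaudhari, Delgado.

Andersen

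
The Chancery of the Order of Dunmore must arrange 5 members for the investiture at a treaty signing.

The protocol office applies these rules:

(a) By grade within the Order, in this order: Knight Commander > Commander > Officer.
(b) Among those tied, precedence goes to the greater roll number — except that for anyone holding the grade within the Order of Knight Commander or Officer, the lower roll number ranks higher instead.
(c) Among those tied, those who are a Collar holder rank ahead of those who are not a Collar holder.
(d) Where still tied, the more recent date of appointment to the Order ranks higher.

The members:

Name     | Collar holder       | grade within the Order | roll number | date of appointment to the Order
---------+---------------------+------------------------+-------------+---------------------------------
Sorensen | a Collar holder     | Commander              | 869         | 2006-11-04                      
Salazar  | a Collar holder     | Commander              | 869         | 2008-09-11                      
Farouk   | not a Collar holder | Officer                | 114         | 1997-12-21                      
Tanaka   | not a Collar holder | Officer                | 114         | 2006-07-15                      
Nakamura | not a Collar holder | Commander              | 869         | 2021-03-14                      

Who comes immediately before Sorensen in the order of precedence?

Salazar

By grade within the Order: Salazar, Sorensen and Nakamura (Commander); then Tanaka and Farouk (Officer).
Salazar, Sorensen and Nakamura all have roll number 869, so the next rule applies.
Among Salazar, Sorensen and Nakamura, a Collar holder before not a Collar holder: Salazar and Sorensen (a Collar holder) before Nakamura (not a Collar holder).
Among Salazar and Sorensen, by date of appointment to the Order (later first): Salazar (2008-09-11) before Sorensen (2006-11-04).
Tanaka and Farouk both have roll number 114, so the next rule applies.
Tanaka and Farouk are each not a Collar holder, so the next rule applies.
Among Tanaka and Farouk, by date of appointment to the Order (later first): Tanaka (2006-07-15) before Farouk (1997-12-21).
Order: Salazar, Sorensen, Nakamura, Tanaka, Farouk.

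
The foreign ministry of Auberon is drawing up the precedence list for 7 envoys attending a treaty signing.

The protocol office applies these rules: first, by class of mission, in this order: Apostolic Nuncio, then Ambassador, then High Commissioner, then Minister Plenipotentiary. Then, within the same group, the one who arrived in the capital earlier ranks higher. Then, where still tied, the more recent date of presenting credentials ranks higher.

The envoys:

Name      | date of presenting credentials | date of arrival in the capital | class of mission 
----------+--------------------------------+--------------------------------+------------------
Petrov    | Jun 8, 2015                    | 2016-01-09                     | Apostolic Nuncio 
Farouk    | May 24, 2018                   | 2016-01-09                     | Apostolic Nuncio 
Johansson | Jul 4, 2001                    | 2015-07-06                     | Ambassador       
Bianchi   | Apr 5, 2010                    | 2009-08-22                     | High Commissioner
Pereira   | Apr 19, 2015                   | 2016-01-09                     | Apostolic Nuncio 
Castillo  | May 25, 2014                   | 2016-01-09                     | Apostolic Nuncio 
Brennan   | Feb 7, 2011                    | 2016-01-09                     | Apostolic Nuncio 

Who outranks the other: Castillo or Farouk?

Farouk

By class of mission: Farouk, Petrov, Pereira, Castillo and Brennan (Apostolic Nuncio); then Johansson (Ambassador); then Bianchi (High Commissioner).
Farouk, Petrov, Pereira, Castillo and Brennan all have date of arrival in the capital 2016-01-09, so the next rule applies.
Among Farouk, Petrov, Pereira, Castillo and Brennan, by date of presenting credentials (later first): Farouk (May 24, 2018) before Petrov (Jun 8, 2015) before Pereira (Apr 19, 2015) before Castillo (May 25, 2014) before Brennan (Feb 7, 2011).
So Farouk takes precedence.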